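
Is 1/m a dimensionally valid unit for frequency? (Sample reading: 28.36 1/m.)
No

frequency has SI base units: 1 / s
1/m does NOT reduce to 1 / s; a valid unit for frequency would be e.g. Hz.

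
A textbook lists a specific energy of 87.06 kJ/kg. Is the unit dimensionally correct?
Yes

specific energy has SI base units: m^2 / s^2
kJ/kg reduces to the same SI base units, so it is a valid unit for specific energy.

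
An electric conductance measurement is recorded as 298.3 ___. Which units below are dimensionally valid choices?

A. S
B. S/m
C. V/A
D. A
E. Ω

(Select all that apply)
A

electric conductance has SI base units: A^2 * s^3 / (kg * m^2)

Checking each option against A^2 * s^3 / (kg * m^2):
  A. S: ✓ matches
  B. S/m: ✗ does not match
  C. V/A: ✗ does not match
  D. A: ✗ does not match
  E. Ω: ✗ does not match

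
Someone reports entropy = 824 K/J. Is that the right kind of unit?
No

entropy has SI base units: kg * m^2 / (s^2 * K)
K/J does NOT reduce to kg * m^2 / (s^2 * K); a valid unit for entropy would be e.g. J/K.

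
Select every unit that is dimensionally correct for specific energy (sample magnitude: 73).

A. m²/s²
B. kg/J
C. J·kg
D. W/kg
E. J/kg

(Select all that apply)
A, E

specific energy has SI base units: m^2 / s^2

Checking each option against m^2 / s^2:
  A. m²/s²: ✓ matches
  B. kg/J: ✗ does not match
  C. J·kg: ✗ does not match
  D. W/kg: ✗ does not match
  E. J/kg: ✓ matches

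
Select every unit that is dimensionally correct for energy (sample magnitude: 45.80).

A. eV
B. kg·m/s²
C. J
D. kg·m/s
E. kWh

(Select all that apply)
A, C, E

energy has SI base units: kg * m^2 / s^2

Checking each option against kg * m^2 / s^2:
  A. eV: ✓ matches
  B. kg·m/s²: ✗ does not match
  C. J: ✓ matches
  D. kg·m/s: ✗ does not match
  E. kWh: ✓ matches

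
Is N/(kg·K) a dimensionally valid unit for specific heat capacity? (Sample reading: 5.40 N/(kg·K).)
No

specific heat capacity has SI base units: m^2 / (s^2 * K)
N/(kg·K) does NOT reduce to m^2 / (s^2 * K); a valid unit for specific heat capacity would be e.g. J/(kg·K).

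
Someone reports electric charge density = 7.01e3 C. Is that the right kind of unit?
No

electric charge density has SI base units: A * s / m^3
C does NOT reduce to A * s / m^3; a valid unit for electric charge density would be e.g. C/m³.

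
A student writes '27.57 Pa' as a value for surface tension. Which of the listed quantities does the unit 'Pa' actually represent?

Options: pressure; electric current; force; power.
pressure

surface tension should have units dimensionally equivalent to kg / s^2 (e.g. N/m).
The given unit 'Pa' reduces to kg / (m * s^2). Of the listed options, that is the dimensionality of pressure.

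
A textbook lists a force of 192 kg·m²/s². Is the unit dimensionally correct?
No

force has SI base units: kg * m / s^2
kg·m²/s² does NOT reduce to kg * m / s^2; a valid unit for force would be e.g. N.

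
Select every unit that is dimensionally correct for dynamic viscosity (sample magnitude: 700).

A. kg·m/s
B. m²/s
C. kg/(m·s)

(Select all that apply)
C

dynamic viscosity has SI base units: kg / (m * s)

Checking each option against kg / (m * s):
  A. kg·m/s: ✗ does not match
  B. m²/s: ✗ does not match
  C. kg/(m·s): ✓ matches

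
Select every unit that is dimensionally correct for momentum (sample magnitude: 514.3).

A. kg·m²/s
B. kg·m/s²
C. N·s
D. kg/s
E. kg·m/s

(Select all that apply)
C, E

momentum has SI base units: kg * m / s

Checking each option against kg * m / s:
  A. kg·m²/s: ✗ does not match
  B. kg·m/s²: ✗ does not match
  C. N·s: ✓ matches
  D. kg/s: ✗ does not match
  E. kg·m/s: ✓ matches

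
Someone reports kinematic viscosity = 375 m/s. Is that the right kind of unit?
No

kinematic viscosity has SI base units: m^2 / s
m/s does NOT reduce to m^2 / s; a valid unit for kinematic viscosity would be e.g. m²/s.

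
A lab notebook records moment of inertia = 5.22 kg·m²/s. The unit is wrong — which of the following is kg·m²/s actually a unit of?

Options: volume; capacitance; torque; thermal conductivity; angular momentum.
angular momentum

moment of inertia should have units dimensionally equivalent to kg * m^2 (e.g. kg·m²).
The given unit 'kg·m²/s' reduces to kg * m^2 / s. Of the listed options, that is the dimensionality of angular momentum.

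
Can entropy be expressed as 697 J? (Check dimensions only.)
No

entropy has SI base units: kg * m^2 / (s^2 * K)
J does NOT reduce to kg * m^2 / (s^2 * K); a valid unit for entropy would be e.g. J/K.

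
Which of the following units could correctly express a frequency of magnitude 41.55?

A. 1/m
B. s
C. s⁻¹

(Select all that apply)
C

frequency has SI base units: 1 / s

Checking each option against 1 / s:
  A. 1/m: ✗ does not match
  B. s: ✗ does not match
  C. s⁻¹: ✓ matches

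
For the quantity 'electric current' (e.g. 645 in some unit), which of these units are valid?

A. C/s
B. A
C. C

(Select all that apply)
A, B

electric current has SI base units: A

Checking each option against A:
  A. C/s: ✓ matches
  B. A: ✓ matches
  C. C: ✗ does not match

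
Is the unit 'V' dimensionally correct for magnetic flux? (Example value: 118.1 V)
No

magnetic flux has SI base units: kg * m^2 / (A * s^2)
V does NOT reduce to kg * m^2 / (A * s^2); a valid unit for magnetic flux would be e.g. Wb.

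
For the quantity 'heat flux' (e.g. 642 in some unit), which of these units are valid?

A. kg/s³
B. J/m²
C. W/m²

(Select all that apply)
A, C

heat flux has SI base units: kg / s^3

Checking each option against kg / s^3:
  A. kg/s³: ✓ matches
  B. J/m²: ✗ does not match
  C. W/m²: ✓ matches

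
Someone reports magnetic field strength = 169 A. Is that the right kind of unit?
No

magnetic field strength has SI base units: A / m
A does NOT reduce to A / m; a valid unit for magnetic field strength would be e.g. A/m.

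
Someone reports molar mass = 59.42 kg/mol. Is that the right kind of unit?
Yes

molar mass has SI base units: kg / mol
kg/mol reduces to the same SI base units, so it is a valid unit for molar mass.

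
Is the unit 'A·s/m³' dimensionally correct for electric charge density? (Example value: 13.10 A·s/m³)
Yes

electric charge density has SI base units: A * s / m^3
A·s/m³ reduces to the same SI base units, so it is a valid unit for electric charge density.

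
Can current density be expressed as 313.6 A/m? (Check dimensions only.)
No

current density has SI base units: A / m^2
A/m does NOT reduce to A / m^2; a valid unit for current density would be e.g. A/m².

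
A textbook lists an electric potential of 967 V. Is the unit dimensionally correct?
Yes

electric potential has SI base units: kg * m^2 / (A * s^3)
V reduces to the same SI base units, so it is a valid unit for electric potential.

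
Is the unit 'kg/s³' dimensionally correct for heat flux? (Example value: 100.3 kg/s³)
Yes

heat flux has SI base units: kg / s^3
kg/s³ reduces to the same SI base units, so it is a valid unit for heat flux.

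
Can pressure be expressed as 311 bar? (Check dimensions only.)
Yes

pressure has SI base units: kg / (m * s^2)
bar reduces to the same SI base units, so it is a valid unit for pressure.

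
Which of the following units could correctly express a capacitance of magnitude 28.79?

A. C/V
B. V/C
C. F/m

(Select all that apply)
A

capacitance has SI base units: A^2 * s^4 / (kg * m^2)

Checking each option against A^2 * s^4 / (kg * m^2):
  A. C/V: ✓ matches
  B. V/C: ✗ does not match
  C. F/m: ✗ does not match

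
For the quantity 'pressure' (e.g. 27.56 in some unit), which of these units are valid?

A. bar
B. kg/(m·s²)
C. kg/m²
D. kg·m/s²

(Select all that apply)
A, B

pressure has SI base units: kg / (m * s^2)

Checking each option against kg / (m * s^2):
  A. bar: ✓ matches
  B. kg/(m·s²): ✓ matches
  C. kg/m²: ✗ does not match
  D. kg·m/s²: ✗ does not match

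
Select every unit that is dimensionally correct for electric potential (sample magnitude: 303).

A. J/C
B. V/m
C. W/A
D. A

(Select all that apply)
A, C

electric potential has SI base units: kg * m^2 / (A * s^3)

Checking each option against kg * m^2 / (A * s^3):
  A. J/C: ✓ matches
  B. V/m: ✗ does not match
  C. W/A: ✓ matches
  D. A: ✗ does not match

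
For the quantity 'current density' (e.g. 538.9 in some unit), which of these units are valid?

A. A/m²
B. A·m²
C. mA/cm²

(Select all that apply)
A, C

current density has SI base units: A / m^2

Checking each option against A / m^2:
  A. A/m²: ✓ matches
  B. A·m²: ✗ does not match
  C. mA/cm²: ✓ matches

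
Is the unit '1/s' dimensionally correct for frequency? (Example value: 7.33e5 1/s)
Yes

frequency has SI base units: 1 / s
1/s reduces to the same SI base units, so it is a valid unit for frequency.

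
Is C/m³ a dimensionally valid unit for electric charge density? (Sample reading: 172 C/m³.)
Yes

electric charge density has SI base units: A * s / m^3
C/m³ reduces to the same SI base units, so it is a valid unit for electric charge density.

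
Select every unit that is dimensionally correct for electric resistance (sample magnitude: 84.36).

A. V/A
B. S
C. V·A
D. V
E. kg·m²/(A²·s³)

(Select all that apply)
A, E

electric resistance has SI base units: kg * m^2 / (A^2 * s^3)

Checking each option against kg * m^2 / (A^2 * s^3):
  A. V/A: ✓ matches
  B. S: ✗ does not match
  C. V·A: ✗ does not match
  D. V: ✗ does not match
  E. kg·m²/(A²·s³): ✓ matches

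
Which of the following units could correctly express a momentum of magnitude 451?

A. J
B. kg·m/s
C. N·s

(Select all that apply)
B, C

momentum has SI base units: kg * m / s

Checking each option against kg * m / s:
  A. J: ✗ does not match
  B. kg·m/s: ✓ matches
  C. N·s: ✓ matches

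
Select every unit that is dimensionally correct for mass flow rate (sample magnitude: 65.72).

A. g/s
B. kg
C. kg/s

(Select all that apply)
A, C

mass flow rate has SI base units: kg / s

Checking each option against kg / s:
  A. g/s: ✓ matches
  B. kg: ✗ does not match
  C. kg/s: ✓ matches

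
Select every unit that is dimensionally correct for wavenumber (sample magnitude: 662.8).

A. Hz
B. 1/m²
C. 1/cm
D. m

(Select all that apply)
C

wavenumber has SI base units: 1 / m

Checking each option against 1 / m:
  A. Hz: ✗ does not match
  B. 1/m²: ✗ does not match
  C. 1/cm: ✓ matches
  D. m: ✗ does not match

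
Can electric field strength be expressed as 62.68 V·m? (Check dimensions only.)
No

electric field strength has SI base units: kg * m / (A * s^3)
V·m does NOT reduce to kg * m / (A * s^3); a valid unit for electric field strength would be e.g. V/m.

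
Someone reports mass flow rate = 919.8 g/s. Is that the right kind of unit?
Yes

mass flow rate has SI base units: kg / s
g/s reduces to the same SI base units, so it is a valid unit for mass flow rate.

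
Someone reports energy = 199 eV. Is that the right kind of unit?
Yes

energy has SI base units: kg * m^2 / s^2
eV reduces to the same SI base units, so it is a valid unit for energy.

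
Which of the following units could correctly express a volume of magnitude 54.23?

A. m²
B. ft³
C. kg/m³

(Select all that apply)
B

volume has SI base units: m^3

Checking each option against m^3:
  A. m²: ✗ does not match
  B. ft³: ✓ matches
  C. kg/m³: ✗ does not match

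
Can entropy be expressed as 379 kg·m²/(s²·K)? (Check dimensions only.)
Yes

entropy has SI base units: kg * m^2 / (s^2 * K)
kg·m²/(s²·K) reduces to the same SI base units, so it is a valid unit for entropy.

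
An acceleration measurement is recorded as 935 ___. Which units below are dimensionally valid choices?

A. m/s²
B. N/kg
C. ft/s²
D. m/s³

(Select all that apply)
A, B, C

acceleration has SI base units: m / s^2

Checking each option against m / s^2:
  A. m/s²: ✓ matches
  B. N/kg: ✓ matches
  C. ft/s²: ✓ matches
  D. m/s³: ✗ does not match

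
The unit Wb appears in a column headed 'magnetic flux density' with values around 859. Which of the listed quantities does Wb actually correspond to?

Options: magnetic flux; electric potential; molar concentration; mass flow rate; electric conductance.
magnetic flux

magnetic flux density should have units dimensionally equivalent to kg / (A * s^2) (e.g. T).
The given unit 'Wb' reduces to kg * m^2 / (A * s^2). Of the listed options, that is the dimensionality of magnetic flux.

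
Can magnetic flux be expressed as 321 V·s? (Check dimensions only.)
Yes

magnetic flux has SI base units: kg * m^2 / (A * s^2)
V·s reduces to the same SI base units, so it is a valid unit for magnetic flux.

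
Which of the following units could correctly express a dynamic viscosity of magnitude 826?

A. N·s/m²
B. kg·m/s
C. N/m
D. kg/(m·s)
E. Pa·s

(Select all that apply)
A, D, E

dynamic viscosity has SI base units: kg / (m * s)

Checking each option against kg / (m * s):
  A. N·s/m²: ✓ matches
  B. kg·m/s: ✗ does not match
  C. N/m: ✗ does not match
  D. kg/(m·s): ✓ matches
  E. Pa·s: ✓ matches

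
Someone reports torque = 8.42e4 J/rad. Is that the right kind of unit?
Yes

torque has SI base units: kg * m^2 / s^2
J/rad reduces to the same SI base units, so it is a valid unit for torque.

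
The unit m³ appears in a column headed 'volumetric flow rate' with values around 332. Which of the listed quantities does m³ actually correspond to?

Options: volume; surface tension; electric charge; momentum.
volume

volumetric flow rate should have units dimensionally equivalent to m^3 / s (e.g. m³/s).
The given unit 'm³' reduces to m^3. Of the listed options, that is the dimensionality of volume.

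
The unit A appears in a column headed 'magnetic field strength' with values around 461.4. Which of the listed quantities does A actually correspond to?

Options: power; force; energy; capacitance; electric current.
electric current

magnetic field strength should have units dimensionally equivalent to A / m (e.g. A/m).
The given unit 'A' reduces to A. Of the listed options, that is the dimensionality of electric current.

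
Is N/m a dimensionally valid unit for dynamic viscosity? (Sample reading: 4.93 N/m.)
No

dynamic viscosity has SI base units: kg / (m * s)
N/m does NOT reduce to kg / (m * s); a valid unit for dynamic viscosity would be e.g. Pa·s.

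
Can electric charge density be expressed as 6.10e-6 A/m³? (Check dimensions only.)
No

electric charge density has SI base units: A * s / m^3
A/m³ does NOT reduce to A * s / m^3; a valid unit for electric charge density would be e.g. C/m³.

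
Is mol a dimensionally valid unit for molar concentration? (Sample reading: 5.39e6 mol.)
No

molar concentration has SI base units: mol / m^3
mol does NOT reduce to mol / m^3; a valid unit for molar concentration would be e.g. mol/m³.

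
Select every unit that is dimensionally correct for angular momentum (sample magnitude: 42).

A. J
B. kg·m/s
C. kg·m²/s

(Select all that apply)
C

angular momentum has SI base units: kg * m^2 / s

Checking each option against kg * m^2 / s:
  A. J: ✗ does not match
  B. kg·m/s: ✗ does not match
  C. kg·m²/s: ✓ matches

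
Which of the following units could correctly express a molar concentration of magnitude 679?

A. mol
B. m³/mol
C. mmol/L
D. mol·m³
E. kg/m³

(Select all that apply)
C

molar concentration has SI base units: mol / m^3

Checking each option against mol / m^3:
  A. mol: ✗ does not match
  B. m³/mol: ✗ does not match
  C. mmol/L: ✓ matches
  D. mol·m³: ✗ does not match
  E. kg/m³: ✗ does not match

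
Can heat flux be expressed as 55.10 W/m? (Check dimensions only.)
No

heat flux has SI base units: kg / s^3
W/m does NOT reduce to kg / s^3; a valid unit for heat flux would be e.g. W/m².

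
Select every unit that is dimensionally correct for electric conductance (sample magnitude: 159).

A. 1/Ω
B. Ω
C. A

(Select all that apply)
A

electric conductance has SI base units: A^2 * s^3 / (kg * m^2)

Checking each option against A^2 * s^3 / (kg * m^2):
  A. 1/Ω: ✓ matches
  B. Ω: ✗ does not match
  C. A: ✗ does not match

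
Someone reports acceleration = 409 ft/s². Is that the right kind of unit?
Yes

acceleration has SI base units: m / s^2
ft/s² reduces to the same SI base units, so it is a valid unit for acceleration.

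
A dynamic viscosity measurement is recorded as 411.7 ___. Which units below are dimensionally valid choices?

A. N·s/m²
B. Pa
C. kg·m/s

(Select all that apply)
A

dynamic viscosity has SI base units: kg / (m * s)

Checking each option against kg / (m * s):
  A. N·s/m²: ✓ matches
  B. Pa: ✗ does not match
  C. kg·m/s: ✗ does not match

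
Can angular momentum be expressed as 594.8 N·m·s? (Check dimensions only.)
Yes

angular momentum has SI base units: kg * m^2 / s
N·m·s reduces to the same SI base units, so it is a valid unit for angular momentum.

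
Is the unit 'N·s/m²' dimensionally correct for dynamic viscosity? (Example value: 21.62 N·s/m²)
Yes

dynamic viscosity has SI base units: kg / (m * s)
N·s/m² reduces to the same SI base units, so it is a valid unit for dynamic viscosity.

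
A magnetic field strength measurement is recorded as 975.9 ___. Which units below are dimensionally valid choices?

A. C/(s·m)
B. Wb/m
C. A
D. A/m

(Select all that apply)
A, D

magnetic field strength has SI base units: A / m

Checking each option against A / m:
  A. C/(s·m): ✓ matches
  B. Wb/m: ✗ does not match
  C. A: ✗ does not match
  D. A/m: ✓ matches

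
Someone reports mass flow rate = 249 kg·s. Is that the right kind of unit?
No

mass flow rate has SI base units: kg / s
kg·s does NOT reduce to kg / s; a valid unit for mass flow rate would be e.g. kg/s.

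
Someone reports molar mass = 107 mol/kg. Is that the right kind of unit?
No

molar mass has SI base units: kg / mol
mol/kg does NOT reduce to kg / mol; a valid unit for molar mass would be e.g. kg/mol.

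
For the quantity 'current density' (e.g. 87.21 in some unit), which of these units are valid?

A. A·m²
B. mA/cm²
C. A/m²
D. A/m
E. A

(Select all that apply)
B, C

current density has SI base units: A / m^2

Checking each option against A / m^2:
  A. A·m²: ✗ does not match
  B. mA/cm²: ✓ matches
  C. A/m²: ✓ matches
  D. A/m: ✗ does not match
  E. A: ✗ does not match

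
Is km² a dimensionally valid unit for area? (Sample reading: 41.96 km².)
Yes

area has SI base units: m^2
km² reduces to the same SI base units, so it is a valid unit for area.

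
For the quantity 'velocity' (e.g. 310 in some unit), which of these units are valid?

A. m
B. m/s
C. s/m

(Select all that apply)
B

velocity has SI base units: m / s

Checking each option against m / s:
  A. m: ✗ does not match
  B. m/s: ✓ matches
  C. s/m: ✗ does not match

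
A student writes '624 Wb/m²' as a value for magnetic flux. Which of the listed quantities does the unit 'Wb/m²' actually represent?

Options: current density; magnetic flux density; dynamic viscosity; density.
magnetic flux density

magnetic flux should have units dimensionally equivalent to kg * m^2 / (A * s^2) (e.g. Wb).
The given unit 'Wb/m²' reduces to kg / (A * s^2). Of the listed options, that is the dimensionality of magnetic flux density.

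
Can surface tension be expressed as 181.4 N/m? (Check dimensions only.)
Yes

surface tension has SI base units: kg / s^2
N/m reduces to the same SI base units, so it is a valid unit for surface tension.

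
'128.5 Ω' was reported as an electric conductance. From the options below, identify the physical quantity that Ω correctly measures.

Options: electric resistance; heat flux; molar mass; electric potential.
electric resistance

electric conductance should have units dimensionally equivalent to A^2 * s^3 / (kg * m^2) (e.g. S).
The given unit 'Ω' reduces to kg * m^2 / (A^2 * s^3). Of the listed options, that is the dimensionality of electric resistance.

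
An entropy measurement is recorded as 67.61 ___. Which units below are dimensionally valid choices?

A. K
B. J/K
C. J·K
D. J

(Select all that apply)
B

entropy has SI base units: kg * m^2 / (s^2 * K)

Checking each option against kg * m^2 / (s^2 * K):
  A. K: ✗ does not match
  B. J/K: ✓ matches
  C. J·K: ✗ does not match
  D. J: ✗ does not match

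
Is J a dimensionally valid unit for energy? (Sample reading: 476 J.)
Yes

energy has SI base units: kg * m^2 / s^2
J reduces to the same SI base units, so it is a valid unit for energy.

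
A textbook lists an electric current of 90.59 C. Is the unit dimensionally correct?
No

electric current has SI base units: A
C does NOT reduce to A; a valid unit for electric current would be e.g. A.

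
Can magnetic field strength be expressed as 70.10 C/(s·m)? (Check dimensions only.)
Yes

magnetic field strength has SI base units: A / m
C/(s·m) reduces to the same SI base units, so it is a valid unit for magnetic field strength.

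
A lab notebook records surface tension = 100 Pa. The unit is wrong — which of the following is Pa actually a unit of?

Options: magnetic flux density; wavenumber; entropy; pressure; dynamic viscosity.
pressure

surface tension should have units dimensionally equivalent to kg / s^2 (e.g. N/m).
The given unit 'Pa' reduces to kg / (m * s^2). Of the listed options, that is the dimensionality of pressure.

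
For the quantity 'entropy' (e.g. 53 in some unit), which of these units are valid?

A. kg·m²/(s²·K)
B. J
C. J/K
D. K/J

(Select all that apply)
A, C

entropy has SI base units: kg * m^2 / (s^2 * K)

Checking each option against kg * m^2 / (s^2 * K):
  A. kg·m²/(s²·K): ✓ matches
  B. J: ✗ does not match
  C. J/K: ✓ matches
  D. K/J: ✗ does not match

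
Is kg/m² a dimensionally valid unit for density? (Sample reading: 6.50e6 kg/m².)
No

density has SI base units: kg / m^3
kg/m² does NOT reduce to kg / m^3; a valid unit for density would be e.g. kg/m³.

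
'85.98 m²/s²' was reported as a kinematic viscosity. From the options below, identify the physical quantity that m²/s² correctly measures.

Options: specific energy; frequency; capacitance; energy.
specific energy

kinematic viscosity should have units dimensionally equivalent to m^2 / s (e.g. m²/s).
The given unit 'm²/s²' reduces to m^2 / s^2. Of the listed options, that is the dimensionality of specific energy.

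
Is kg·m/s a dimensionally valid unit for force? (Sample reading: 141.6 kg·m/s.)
No

force has SI base units: kg * m / s^2
kg·m/s does NOT reduce to kg * m / s^2; a valid unit for force would be e.g. N.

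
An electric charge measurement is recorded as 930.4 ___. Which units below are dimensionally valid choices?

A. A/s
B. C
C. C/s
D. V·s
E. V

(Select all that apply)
B

electric charge has SI base units: A * s

Checking each option against A * s:
  A. A/s: ✗ does not match
  B. C: ✓ matches
  C. C/s: ✗ does not match
  D. V·s: ✗ does not match
  E. V: ✗ does not match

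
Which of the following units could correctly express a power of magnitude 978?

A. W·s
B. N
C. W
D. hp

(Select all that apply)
C, D

power has SI base units: kg * m^2 / s^3

Checking each option against kg * m^2 / s^3:
  A. W·s: ✗ does not match
  B. N: ✗ does not match
  C. W: ✓ matches
  D. hp: ✓ matches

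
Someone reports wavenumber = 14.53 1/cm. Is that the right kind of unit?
Yes

wavenumber has SI base units: 1 / m
1/cm reduces to the same SI base units, so it is a valid unit for wavenumber.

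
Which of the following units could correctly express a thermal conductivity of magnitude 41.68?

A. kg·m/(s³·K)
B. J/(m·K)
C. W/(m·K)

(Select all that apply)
A, C

thermal conductivity has SI base units: kg * m / (s^3 * K)

Checking each option against kg * m / (s^3 * K):
  A. kg·m/(s³·K): ✓ matches
  B. J/(m·K): ✗ does not match
  C. W/(m·K): ✓ matches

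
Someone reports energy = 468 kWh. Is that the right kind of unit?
Yes

energy has SI base units: kg * m^2 / s^2
kWh reduces to the same SI base units, so it is a valid unit for energy.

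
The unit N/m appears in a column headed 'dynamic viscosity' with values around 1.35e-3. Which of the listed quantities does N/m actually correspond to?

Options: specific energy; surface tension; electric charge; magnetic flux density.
surface tension

dynamic viscosity should have units dimensionally equivalent to kg / (m * s) (e.g. Pa·s).
The given unit 'N/m' reduces to kg / s^2. Of the listed options, that is the dimensionality of surface tension.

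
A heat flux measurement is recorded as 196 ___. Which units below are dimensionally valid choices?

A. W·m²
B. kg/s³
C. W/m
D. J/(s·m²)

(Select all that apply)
B, D

heat flux has SI base units: kg / s^3

Checking each option against kg / s^3:
  A. W·m²: ✗ does not match
  B. kg/s³: ✓ matches
  C. W/m: ✗ does not match
  D. J/(s·m²): ✓ matches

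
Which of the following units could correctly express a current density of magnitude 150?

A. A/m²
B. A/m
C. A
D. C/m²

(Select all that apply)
A

current density has SI base units: A / m^2

Checking each option against A / m^2:
  A. A/m²: ✓ matches
  B. A/m: ✗ does not match
  C. A: ✗ does not match
  D. C/m²: ✗ does not match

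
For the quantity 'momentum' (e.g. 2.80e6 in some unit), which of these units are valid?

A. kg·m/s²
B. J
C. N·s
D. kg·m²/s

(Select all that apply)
C

momentum has SI base units: kg * m / s

Checking each option against kg * m / s:
  A. kg·m/s²: ✗ does not match
  B. J: ✗ does not match
  C. N·s: ✓ matches
  D. kg·m²/s: ✗ does not match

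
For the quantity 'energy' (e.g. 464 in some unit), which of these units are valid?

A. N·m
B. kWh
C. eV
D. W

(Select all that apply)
A, B, C

energy has SI base units: kg * m^2 / s^2

Checking each option against kg * m^2 / s^2:
  A. N·m: ✓ matches
  B. kWh: ✓ matches
  C. eV: ✓ matches
  D. W: ✗ does not match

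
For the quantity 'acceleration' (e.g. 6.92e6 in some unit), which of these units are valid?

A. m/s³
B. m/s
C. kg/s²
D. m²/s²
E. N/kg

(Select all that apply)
E

acceleration has SI base units: m / s^2

Checking each option against m / s^2:
  A. m/s³: ✗ does not match
  B. m/s: ✗ does not match
  C. kg/s²: ✗ does not match
  D. m²/s²: ✗ does not match
  E. N/kg: ✓ matches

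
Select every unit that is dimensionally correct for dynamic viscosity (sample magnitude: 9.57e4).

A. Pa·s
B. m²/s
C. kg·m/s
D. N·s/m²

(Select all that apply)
A, D

dynamic viscosity has SI base units: kg / (m * s)

Checking each option against kg / (m * s):
  A. Pa·s: ✓ matches
  B. m²/s: ✗ does not match
  C. kg·m/s: ✗ does not match
  D. N·s/m²: ✓ matches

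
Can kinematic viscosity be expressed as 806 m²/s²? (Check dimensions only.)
No

kinematic viscosity has SI base units: m^2 / s
m²/s² does NOT reduce to m^2 / s; a valid unit for kinematic viscosity would be e.g. m²/s.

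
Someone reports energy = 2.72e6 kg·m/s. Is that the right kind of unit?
No

energy has SI base units: kg * m^2 / s^2
kg·m/s does NOT reduce to kg * m^2 / s^2; a valid unit for energy would be e.g. J.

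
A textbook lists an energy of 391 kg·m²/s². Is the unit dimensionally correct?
Yes

energy has SI base units: kg * m^2 / s^2
kg·m²/s² reduces to the same SI base units, so it is a valid unit for energy.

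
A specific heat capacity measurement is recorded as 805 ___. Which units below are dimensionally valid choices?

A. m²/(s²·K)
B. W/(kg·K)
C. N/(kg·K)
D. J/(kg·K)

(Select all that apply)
A, D

specific heat capacity has SI base units: m^2 / (s^2 * K)

Checking each option against m^2 / (s^2 * K):
  A. m²/(s²·K): ✓ matches
  B. W/(kg·K): ✗ does not match
  C. N/(kg·K): ✗ does not match
  D. J/(kg·K): ✓ matches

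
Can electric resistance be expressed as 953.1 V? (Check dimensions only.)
No

electric resistance has SI base units: kg * m^2 / (A^2 * s^3)
V does NOT reduce to kg * m^2 / (A^2 * s^3); a valid unit for electric resistance would be e.g. Ω.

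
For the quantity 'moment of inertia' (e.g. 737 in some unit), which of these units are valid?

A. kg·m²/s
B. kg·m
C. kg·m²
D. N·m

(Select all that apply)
C

moment of inertia has SI base units: kg * m^2

Checking each option against kg * m^2:
  A. kg·m²/s: ✗ does not match
  B. kg·m: ✗ does not match
  C. kg·m²: ✓ matches
  D. N·m: ✗ does not match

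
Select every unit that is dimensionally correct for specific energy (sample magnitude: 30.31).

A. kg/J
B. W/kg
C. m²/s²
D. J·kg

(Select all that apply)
C

specific energy has SI base units: m^2 / s^2

Checking each option against m^2 / s^2:
  A. kg/J: ✗ does not match
  B. W/kg: ✗ does not match
  C. m²/s²: ✓ matches
  D. J·kg: ✗ does not match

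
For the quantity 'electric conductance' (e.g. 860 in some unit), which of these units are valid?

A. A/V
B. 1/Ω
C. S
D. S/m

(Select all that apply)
A, B, C

electric conductance has SI base units: A^2 * s^3 / (kg * m^2)

Checking each option against A^2 * s^3 / (kg * m^2):
  A. A/V: ✓ matches
  B. 1/Ω: ✓ matches
  C. S: ✓ matches
  D. S/m: ✗ does not match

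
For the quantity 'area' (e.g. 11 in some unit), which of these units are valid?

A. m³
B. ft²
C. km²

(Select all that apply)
B, C

area has SI base units: m^2

Checking each option against m^2:
  A. m³: ✗ does not match
  B. ft²: ✓ matches
  C. km²: ✓ matches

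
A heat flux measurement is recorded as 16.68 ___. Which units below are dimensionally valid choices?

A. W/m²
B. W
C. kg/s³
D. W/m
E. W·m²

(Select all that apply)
A, C

heat flux has SI base units: kg / s^3

Checking each option against kg / s^3:
  A. W/m²: ✓ matches
  B. W: ✗ does not match
  C. kg/s³: ✓ matches
  D. W/m: ✗ does not match
  E. W·m²: ✗ does not match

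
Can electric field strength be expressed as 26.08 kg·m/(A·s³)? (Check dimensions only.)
Yes

electric field strength has SI base units: kg * m / (A * s^3)
kg·m/(A·s³) reduces to the same SI base units, so it is a valid unit for electric field strength.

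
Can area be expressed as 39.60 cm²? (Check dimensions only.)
Yes

area has SI base units: m^2
cm² reduces to the same SI base units, so it is a valid unit for area.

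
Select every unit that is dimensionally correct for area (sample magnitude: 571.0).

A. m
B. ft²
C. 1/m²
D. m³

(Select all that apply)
B

area has SI base units: m^2

Checking each option against m^2:
  A. m: ✗ does not match
  B. ft²: ✓ matches
  C. 1/m²: ✗ does not match
  D. m³: ✗ does not match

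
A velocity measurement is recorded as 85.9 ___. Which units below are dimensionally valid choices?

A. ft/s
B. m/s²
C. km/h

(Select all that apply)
A, C

velocity has SI base units: m / s

Checking each option against m / s:
  A. ft/s: ✓ matches
  B. m/s²: ✗ does not match
  C. km/h: ✓ matches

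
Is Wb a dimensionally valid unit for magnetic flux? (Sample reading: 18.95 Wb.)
Yes

magnetic flux has SI base units: kg * m^2 / (A * s^2)
Wb reduces to the same SI base units, so it is a valid unit for magnetic flux.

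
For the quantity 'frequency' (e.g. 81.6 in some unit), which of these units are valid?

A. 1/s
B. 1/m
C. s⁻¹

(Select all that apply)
A, C

frequency has SI base units: 1 / s

Checking each option against 1 / s:
  A. 1/s: ✓ matches
  B. 1/m: ✗ does not match
  C. s⁻¹: ✓ matches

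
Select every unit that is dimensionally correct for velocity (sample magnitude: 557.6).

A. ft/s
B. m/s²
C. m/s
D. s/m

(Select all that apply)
A, C

velocity has SI base units: m / s

Checking each option against m / s:
  A. ft/s: ✓ matches
  B. m/s²: ✗ does not match
  C. m/s: ✓ matches
  D. s/m: ✗ does not match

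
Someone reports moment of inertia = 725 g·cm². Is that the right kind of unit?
Yes

moment of inertia has SI base units: kg * m^2
g·cm² reduces to the same SI base units, so it is a valid unit for moment of inertia.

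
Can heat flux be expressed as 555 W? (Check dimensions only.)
No

heat flux has SI base units: kg / s^3
W does NOT reduce to kg / s^3; a valid unit for heat flux would be e.g. W/m².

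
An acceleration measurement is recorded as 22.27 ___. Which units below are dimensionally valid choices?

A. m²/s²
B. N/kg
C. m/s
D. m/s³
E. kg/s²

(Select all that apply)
B

acceleration has SI base units: m / s^2

Checking each option against m / s^2:
  A. m²/s²: ✗ does not match
  B. N/kg: ✓ matches
  C. m/s: ✗ does not match
  D. m/s³: ✗ does not match
  E. kg/s²: ✗ does not match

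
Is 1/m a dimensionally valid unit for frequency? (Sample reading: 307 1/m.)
No

frequency has SI base units: 1 / s
1/m does NOT reduce to 1 / s; a valid unit for frequency would be e.g. Hz.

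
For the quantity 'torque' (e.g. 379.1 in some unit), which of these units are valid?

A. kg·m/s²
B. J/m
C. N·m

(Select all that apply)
C

torque has SI base units: kg * m^2 / s^2

Checking each option against kg * m^2 / s^2:
  A. kg·m/s²: ✗ does not match
  B. J/m: ✗ does not match
  C. N·m: ✓ matches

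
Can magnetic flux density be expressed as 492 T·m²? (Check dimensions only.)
No

magnetic flux density has SI base units: kg / (A * s^2)
T·m² does NOT reduce to kg / (A * s^2); a valid unit for magnetic flux density would be e.g. T.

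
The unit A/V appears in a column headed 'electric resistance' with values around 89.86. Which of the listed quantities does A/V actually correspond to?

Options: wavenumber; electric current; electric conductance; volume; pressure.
electric conductance

electric resistance should have units dimensionally equivalent to kg * m^2 / (A^2 * s^3) (e.g. Ω).
The given unit 'A/V' reduces to A^2 * s^3 / (kg * m^2). Of the listed options, that is the dimensionality of electric conductance.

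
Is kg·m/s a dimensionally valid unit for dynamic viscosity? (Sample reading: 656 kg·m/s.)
No

dynamic viscosity has SI base units: kg / (m * s)
kg·m/s does NOT reduce to kg / (m * s); a valid unit for dynamic viscosity would be e.g. Pa·s.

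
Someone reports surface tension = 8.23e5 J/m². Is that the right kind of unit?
Yes

surface tension has SI base units: kg / s^2
J/m² reduces to the same SI base units, so it is a valid unit for surface tension.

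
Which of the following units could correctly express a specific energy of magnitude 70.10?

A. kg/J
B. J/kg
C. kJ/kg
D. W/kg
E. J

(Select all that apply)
B, C

specific energy has SI base units: m^2 / s^2

Checking each option against m^2 / s^2:
  A. kg/J: ✗ does not match
  B. J/kg: ✓ matches
  C. kJ/kg: ✓ matches
  D. W/kg: ✗ does not match
  E. J: ✗ does not match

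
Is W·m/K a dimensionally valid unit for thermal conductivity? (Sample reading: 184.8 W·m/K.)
No

thermal conductivity has SI base units: kg * m / (s^3 * K)
W·m/K does NOT reduce to kg * m / (s^3 * K); a valid unit for thermal conductivity would be e.g. W/(m·K).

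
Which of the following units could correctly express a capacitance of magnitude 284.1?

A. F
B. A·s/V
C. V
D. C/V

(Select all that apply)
A, B, D

capacitance has SI base units: A^2 * s^4 / (kg * m^2)

Checking each option against A^2 * s^4 / (kg * m^2):
  A. F: ✓ matches
  B. A·s/V: ✓ matches
  C. V: ✗ does not match
  D. C/V: ✓ matches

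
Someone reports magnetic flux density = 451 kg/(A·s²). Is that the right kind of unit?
Yes

magnetic flux density has SI base units: kg / (A * s^2)
kg/(A·s²) reduces to the same SI base units, so it is a valid unit for magnetic flux density.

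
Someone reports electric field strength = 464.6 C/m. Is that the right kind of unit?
No

electric field strength has SI base units: kg * m / (A * s^3)
C/m does NOT reduce to kg * m / (A * s^3); a valid unit for electric field strength would be e.g. V/m.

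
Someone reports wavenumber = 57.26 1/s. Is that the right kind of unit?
No

wavenumber has SI base units: 1 / m
1/s does NOT reduce to 1 / m; a valid unit for wavenumber would be e.g. 1/m.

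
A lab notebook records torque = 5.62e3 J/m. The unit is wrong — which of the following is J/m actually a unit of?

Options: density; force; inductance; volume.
force

torque should have units dimensionally equivalent to kg * m^2 / s^2 (e.g. N·m).
The given unit 'J/m' reduces to kg * m / s^2. Of the listed options, that is the dimensionality of force.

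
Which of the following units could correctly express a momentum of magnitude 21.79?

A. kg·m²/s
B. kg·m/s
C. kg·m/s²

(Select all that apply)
B

momentum has SI base units: kg * m / s

Checking each option against kg * m / s:
  A. kg·m²/s: ✗ does not match
  B. kg·m/s: ✓ matches
  C. kg·m/s²: ✗ does not match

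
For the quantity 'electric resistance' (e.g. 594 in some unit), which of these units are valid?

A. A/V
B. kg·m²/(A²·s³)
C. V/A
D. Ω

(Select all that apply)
B, C, D

electric resistance has SI base units: kg * m^2 / (A^2 * s^3)

Checking each option against kg * m^2 / (A^2 * s^3):
  A. A/V: ✗ does not match
  B. kg·m²/(A²·s³): ✓ matches
  C. V/A: ✓ matches
  D. Ω: ✓ matches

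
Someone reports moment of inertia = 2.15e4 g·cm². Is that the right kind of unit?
Yes

moment of inertia has SI base units: kg * m^2
g·cm² reduces to the same SI base units, so it is a valid unit for moment of inertia.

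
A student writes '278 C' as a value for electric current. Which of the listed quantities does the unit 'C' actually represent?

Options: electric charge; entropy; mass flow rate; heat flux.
electric charge

electric current should have units dimensionally equivalent to A (e.g. A).
The given unit 'C' reduces to A * s. Of the listed options, that is the dimensionality of electric charge.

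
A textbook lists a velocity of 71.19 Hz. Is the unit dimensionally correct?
No

velocity has SI base units: m / s
Hz does NOT reduce to m / s; a valid unit for velocity would be e.g. m/s.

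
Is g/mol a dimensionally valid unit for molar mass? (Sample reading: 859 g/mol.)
Yes

molar mass has SI base units: kg / mol
g/mol reduces to the same SI base units, so it is a valid unit for molar mass.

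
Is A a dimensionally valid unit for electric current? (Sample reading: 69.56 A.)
Yes

electric current has SI base units: A
A reduces to the same SI base units, so it is a valid unit for electric current.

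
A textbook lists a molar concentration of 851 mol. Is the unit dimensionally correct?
No

molar concentration has SI base units: mol / m^3
mol does NOT reduce to mol / m^3; a valid unit for molar concentration would be e.g. mol/m³.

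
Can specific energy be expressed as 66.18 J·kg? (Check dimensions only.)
No

specific energy has SI base units: m^2 / s^2
J·kg does NOT reduce to m^2 / s^2; a valid unit for specific energy would be e.g. J/kg.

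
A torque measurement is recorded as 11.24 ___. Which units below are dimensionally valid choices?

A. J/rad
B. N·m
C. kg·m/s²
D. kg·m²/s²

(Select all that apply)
A, B, D

torque has SI base units: kg * m^2 / s^2

Checking each option against kg * m^2 / s^2:
  A. J/rad: ✓ matches
  B. N·m: ✓ matches
  C. kg·m/s²: ✗ does not match
  D. kg·m²/s²: ✓ matches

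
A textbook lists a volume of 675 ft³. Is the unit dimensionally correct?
Yes

volume has SI base units: m^3
ft³ reduces to the same SI base units, so it is a valid unit for volume.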